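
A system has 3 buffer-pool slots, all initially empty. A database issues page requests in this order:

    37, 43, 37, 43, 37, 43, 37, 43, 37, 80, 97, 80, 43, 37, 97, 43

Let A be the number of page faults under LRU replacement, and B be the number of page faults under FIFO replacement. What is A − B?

Under LRU: F F . . . . . . . F F . F F F . → 7 faults.
Under FIFO: F F . . . . . . . F F . . F . F → 6 faults.
A − B = 7 − 6 = 1.

1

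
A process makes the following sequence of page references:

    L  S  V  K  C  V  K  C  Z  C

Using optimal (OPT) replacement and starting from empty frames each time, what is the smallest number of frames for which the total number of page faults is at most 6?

3

f=1: 10 faults
f=2: 7 faults
f=3: 6 faults
f=4: 6 faults
f=5: 6 faults
f=6: 6 faults
Smallest f with faults ≤ 6 is 3.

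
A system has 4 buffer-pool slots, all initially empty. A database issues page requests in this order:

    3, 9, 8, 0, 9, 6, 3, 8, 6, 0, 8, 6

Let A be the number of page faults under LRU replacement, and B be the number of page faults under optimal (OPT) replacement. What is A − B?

3

Under LRU: F F F F . F F F . F . . → 8 faults.
Under OPT: F F F F . F . . . . . . → 5 faults.
A − B = 8 − 5 = 3.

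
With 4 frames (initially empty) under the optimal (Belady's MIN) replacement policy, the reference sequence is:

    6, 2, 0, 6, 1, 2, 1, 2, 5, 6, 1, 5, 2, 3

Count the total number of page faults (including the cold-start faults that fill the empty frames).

6 → fault, frames (6)
2 → fault, frames (6 2)
0 → fault, frames (6 2 0)
6 → hit
1 → fault, frames (6 2 0 1)
2 → hit
1 → hit
2 → hit
5 → fault, evict 0, frames (6 2 1 5)
6 → hit
1 → hit
5 → hit
2 → hit
3 → fault, evict 5, frames (6 2 1 3)
Page faults: 6.

6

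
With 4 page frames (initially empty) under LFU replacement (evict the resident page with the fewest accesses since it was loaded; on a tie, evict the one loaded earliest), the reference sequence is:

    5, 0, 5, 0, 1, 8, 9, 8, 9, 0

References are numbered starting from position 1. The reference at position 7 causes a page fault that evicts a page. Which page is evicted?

pos 1: 5 -> fault, frames [5]
pos 2: 0 -> fault, frames [5, 0]
pos 3: 5 -> hit
pos 4: 0 -> hit
pos 5: 1 -> fault, frames [5, 0, 1]
pos 6: 8 -> fault, frames [5, 0, 1, 8]
pos 7: 9 -> fault, evict 1, frames [5, 0, 8, 9]
At position 7, page 1 is evicted.

1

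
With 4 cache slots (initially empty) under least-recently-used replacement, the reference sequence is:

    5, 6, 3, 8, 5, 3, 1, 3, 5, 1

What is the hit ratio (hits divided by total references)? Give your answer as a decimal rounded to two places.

5 → miss, frames (5)
6 → miss, frames (5 6)
3 → miss, frames (5 6 3)
8 → miss, frames (5 6 3 8)
5 → hit
3 → hit
1 → miss, evict 6, frames (8 5 3 1)
3 → hit
5 → hit
1 → hit
Hits: 5 of 10 references → 5/10 = 0.5000.

0.50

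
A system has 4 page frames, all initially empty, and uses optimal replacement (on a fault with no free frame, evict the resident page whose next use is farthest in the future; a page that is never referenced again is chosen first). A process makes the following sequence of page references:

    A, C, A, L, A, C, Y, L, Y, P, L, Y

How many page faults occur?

A: fault, frames {A}
C: fault, frames {A,C}
A: hit
L: fault, frames {A,C,L}
A: hit
C: hit
Y: fault, frames {A,C,L,Y}
L: hit
Y: hit
P: fault, evict C, frames {A,L,Y,P}
L: hit
Y: hit
Page faults: 5.

5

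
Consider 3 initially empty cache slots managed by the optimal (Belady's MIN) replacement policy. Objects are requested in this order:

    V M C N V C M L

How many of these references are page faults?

6

V → miss, frames [V]
M → miss, frames [V, M]
C → miss, frames [V, M, C]
N → miss, evict M, frames [V, C, N]
V → hit
C → hit
M → miss, evict N, frames [V, C, M]
L → miss, evict M, frames [V, C, L]
Page faults: 6.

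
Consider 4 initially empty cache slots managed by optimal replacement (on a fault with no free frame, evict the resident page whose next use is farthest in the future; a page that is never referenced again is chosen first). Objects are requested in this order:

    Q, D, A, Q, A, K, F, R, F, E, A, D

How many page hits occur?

5

Q -> fault, frames {Q}
D -> fault, frames {Q,D}
A -> fault, frames {Q,D,A}
Q -> hit
A -> hit
K -> fault, frames {Q,D,A,K}
F -> fault, evict K, frames {Q,D,A,F}
R -> fault, evict Q, frames {D,A,F,R}
F -> hit
E -> fault, evict R, frames {D,A,F,E}
A -> hit
D -> hit
Hits: 5.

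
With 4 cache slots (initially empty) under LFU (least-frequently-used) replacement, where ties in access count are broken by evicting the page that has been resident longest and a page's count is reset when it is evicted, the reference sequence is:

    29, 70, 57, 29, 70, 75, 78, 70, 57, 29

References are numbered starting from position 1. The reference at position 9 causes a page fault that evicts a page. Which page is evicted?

pos 1: 29: miss, frames {29}
pos 2: 70: miss, frames {29,70}
pos 3: 57: miss, frames {29,70,57}
pos 4: 29: hit
pos 5: 70: hit
pos 6: 75: miss, frames {29,70,57,75}
pos 7: 78: miss, evict 57, frames {29,70,75,78}
pos 8: 70: hit
pos 9: 57: miss, evict 75, frames {29,70,78,57}
At position 9, page 75 is evicted.

75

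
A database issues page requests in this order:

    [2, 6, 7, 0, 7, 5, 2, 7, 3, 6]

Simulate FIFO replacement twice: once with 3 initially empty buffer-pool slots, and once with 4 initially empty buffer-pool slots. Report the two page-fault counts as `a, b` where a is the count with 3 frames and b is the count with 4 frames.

9, 8

3 frames: F F F F . F F F F F → 9 faults.
4 frames: F F F F . F F . F F → 8 faults.
8 < 9: adding a frame reduced faults, as is typical.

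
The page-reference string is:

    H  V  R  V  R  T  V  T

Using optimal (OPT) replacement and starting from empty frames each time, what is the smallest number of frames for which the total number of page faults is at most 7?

f=1: 8 faults
f=2: 4 faults
f=3: 4 faults
f=4: 4 faults
Smallest f with faults ≤ 7 is 2.

2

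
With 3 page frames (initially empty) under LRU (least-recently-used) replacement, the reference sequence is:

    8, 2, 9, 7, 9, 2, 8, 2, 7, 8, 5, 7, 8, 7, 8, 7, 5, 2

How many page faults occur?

8

8 → miss, frames {8}
2 → miss, frames {8,2}
9 → miss, frames {8,2,9}
7 → miss, evict 8, frames {2,9,7}
9 → hit
2 → hit
8 → miss, evict 7, frames {9,2,8}
2 → hit
7 → miss, evict 9, frames {8,2,7}
8 → hit
5 → miss, evict 2, frames {7,8,5}
7 → hit
8 → hit
7 → hit
8 → hit
7 → hit
5 → hit
2 → miss, evict 8, frames {7,5,2}
Page faults: 8.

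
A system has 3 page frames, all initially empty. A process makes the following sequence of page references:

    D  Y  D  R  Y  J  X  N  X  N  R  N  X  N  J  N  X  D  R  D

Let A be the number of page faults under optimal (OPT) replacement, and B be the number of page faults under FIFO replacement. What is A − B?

-2

Under OPT: F F . F . F F F . . . . . . F . . F F . → 9 faults.
Under FIFO: F F . F . F F F . . F . . . F . F F F . → 11 faults.
A − B = 9 − 11 = -2.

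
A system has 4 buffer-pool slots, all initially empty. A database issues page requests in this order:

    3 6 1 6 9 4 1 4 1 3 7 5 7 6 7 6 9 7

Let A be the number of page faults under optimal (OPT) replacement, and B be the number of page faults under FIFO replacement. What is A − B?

-2

Under OPT: F F F . F F . . . . F F . . . . F . → 8 faults.
Under FIFO: F F F . F F . . . F F F . F . . F . → 10 faults.
A − B = 8 − 10 = -2.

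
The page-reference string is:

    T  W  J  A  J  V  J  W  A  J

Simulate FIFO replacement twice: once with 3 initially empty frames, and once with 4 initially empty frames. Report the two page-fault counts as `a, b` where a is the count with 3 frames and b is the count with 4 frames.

3 frames: F F F F . F . F . F → 7 faults.
4 frames: F F F F . F . . . . → 5 faults.
5 < 7: adding a frame reduced faults, as is typical.

7, 5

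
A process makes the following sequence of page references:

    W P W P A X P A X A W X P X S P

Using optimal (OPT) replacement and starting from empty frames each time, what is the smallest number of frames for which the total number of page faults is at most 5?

f=1: 16 faults
f=2: 8 faults
f=3: 6 faults
f=4: 5 faults
f=5: 5 faults
Smallest f with faults ≤ 5 is 4.

4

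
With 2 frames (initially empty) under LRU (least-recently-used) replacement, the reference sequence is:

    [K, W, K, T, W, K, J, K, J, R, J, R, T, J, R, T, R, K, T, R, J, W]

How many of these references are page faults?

16

K -> fault, frames [K]
W -> fault, frames [K, W]
K -> hit
T -> fault, evict W, frames [K, T]
W -> fault, evict K, frames [T, W]
K -> fault, evict T, frames [W, K]
J -> fault, evict W, frames [K, J]
K -> hit
J -> hit
R -> fault, evict K, frames [J, R]
J -> hit
R -> hit
T -> fault, evict J, frames [R, T]
J -> fault, evict R, frames [T, J]
R -> fault, evict T, frames [J, R]
T -> fault, evict J, frames [R, T]
R -> hit
K -> fault, evict T, frames [R, K]
T -> fault, evict R, frames [K, T]
R -> fault, evict K, frames [T, R]
J -> fault, evict T, frames [R, J]
W -> fault, evict R, frames [J, W]
Page faults: 16.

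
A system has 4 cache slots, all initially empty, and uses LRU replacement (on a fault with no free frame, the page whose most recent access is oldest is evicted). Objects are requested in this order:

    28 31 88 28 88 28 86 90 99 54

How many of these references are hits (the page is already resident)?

28 -> miss, frames (28)
31 -> miss, frames (28 31)
88 -> miss, frames (28 31 88)
28 -> hit
88 -> hit
28 -> hit
86 -> miss, frames (31 88 28 86)
90 -> miss, evict 31, frames (88 28 86 90)
99 -> miss, evict 88, frames (28 86 90 99)
54 -> miss, evict 28, frames (86 90 99 54)
Hits: 3.

3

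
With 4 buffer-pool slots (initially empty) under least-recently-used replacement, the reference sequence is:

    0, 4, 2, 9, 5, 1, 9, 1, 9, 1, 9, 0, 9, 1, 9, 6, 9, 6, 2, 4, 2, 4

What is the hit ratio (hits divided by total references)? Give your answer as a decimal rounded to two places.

0: miss, frames [0]
4: miss, frames [0, 4]
2: miss, frames [0, 4, 2]
9: miss, frames [0, 4, 2, 9]
5: miss, evict 0, frames [4, 2, 9, 5]
1: miss, evict 4, frames [2, 9, 5, 1]
9: hit
1: hit
9: hit
1: hit
9: hit
0: miss, evict 2, frames [5, 1, 9, 0]
9: hit
1: hit
9: hit
6: miss, evict 5, frames [0, 1, 9, 6]
9: hit
6: hit
2: miss, evict 0, frames [1, 9, 6, 2]
4: miss, evict 1, frames [9, 6, 2, 4]
2: hit
4: hit
Hits: 12 of 22 references → 12/22 = 0.5455.

0.55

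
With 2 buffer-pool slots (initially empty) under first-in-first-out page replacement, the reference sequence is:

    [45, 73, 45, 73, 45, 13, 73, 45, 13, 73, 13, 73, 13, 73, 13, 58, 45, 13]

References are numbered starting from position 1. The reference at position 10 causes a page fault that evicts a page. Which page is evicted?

pos 1: 45 -> miss, frames [45]
pos 2: 73 -> miss, frames [45, 73]
pos 3: 45 -> hit
pos 4: 73 -> hit
pos 5: 45 -> hit
pos 6: 13 -> miss, evict 45, frames [73, 13]
pos 7: 73 -> hit
pos 8: 45 -> miss, evict 73, frames [13, 45]
pos 9: 13 -> hit
pos 10: 73 -> miss, evict 13, frames [45, 73]
At position 10, page 13 is evicted.

13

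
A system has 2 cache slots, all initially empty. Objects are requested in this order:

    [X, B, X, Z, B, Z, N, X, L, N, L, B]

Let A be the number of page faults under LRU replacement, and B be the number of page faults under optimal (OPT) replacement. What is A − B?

Under LRU: F F . F F . F F F F . F → 9 faults.
Under OPT: F F . F . . F F F . . F → 7 faults.
A − B = 9 − 7 = 2.

2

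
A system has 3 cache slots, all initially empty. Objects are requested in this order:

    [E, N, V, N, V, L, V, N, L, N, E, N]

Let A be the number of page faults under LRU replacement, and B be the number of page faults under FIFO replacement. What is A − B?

-1

Under LRU: F F F . . F . . . . F . → 5 faults.
Under FIFO: F F F . . F . . . . F F → 6 faults.
A − B = 5 − 6 = -1.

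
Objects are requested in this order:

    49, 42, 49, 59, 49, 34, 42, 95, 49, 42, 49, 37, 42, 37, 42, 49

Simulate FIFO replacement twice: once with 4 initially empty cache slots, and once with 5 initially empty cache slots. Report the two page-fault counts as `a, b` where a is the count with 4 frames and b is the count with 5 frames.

4 frames: F F . F . F . F F F . F . . . . → 8 faults.
5 frames: F F . F . F . F . . . F . . . F → 7 faults.
7 < 8: adding a frame reduced faults, as is typical.

8, 7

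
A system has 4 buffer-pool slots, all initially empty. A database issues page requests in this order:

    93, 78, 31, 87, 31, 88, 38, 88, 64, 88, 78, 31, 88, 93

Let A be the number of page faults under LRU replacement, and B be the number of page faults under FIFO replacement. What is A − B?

-1

Under LRU: F F F F . F F . F . F F . F → 10 faults.
Under FIFO: F F F F . F F . F . F F F F → 11 faults.
A − B = 10 − 11 = -1.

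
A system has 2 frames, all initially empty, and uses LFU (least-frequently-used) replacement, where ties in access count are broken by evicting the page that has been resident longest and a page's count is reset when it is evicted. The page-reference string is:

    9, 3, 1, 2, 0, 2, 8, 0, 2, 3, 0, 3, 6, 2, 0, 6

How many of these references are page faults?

9 → miss, frames {9}
3 → miss, frames {9,3}
1 → miss, evict 9, frames {3,1}
2 → miss, evict 3, frames {1,2}
0 → miss, evict 1, frames {2,0}
2 → hit
8 → miss, evict 0, frames {2,8}
0 → miss, evict 8, frames {2,0}
2 → hit
3 → miss, evict 0, frames {2,3}
0 → miss, evict 3, frames {2,0}
3 → miss, evict 0, frames {2,3}
6 → miss, evict 3, frames {2,6}
2 → hit
0 → miss, evict 6, frames {2,0}
6 → miss, evict 0, frames {2,6}
Page faults: 13.

13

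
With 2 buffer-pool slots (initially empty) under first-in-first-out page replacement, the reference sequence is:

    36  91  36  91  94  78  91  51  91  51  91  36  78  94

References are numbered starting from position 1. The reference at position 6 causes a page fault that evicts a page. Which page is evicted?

91

pos 1: 36: miss, frames {36}
pos 2: 91: miss, frames {36,91}
pos 3: 36: hit
pos 4: 91: hit
pos 5: 94: miss, evict 36, frames {91,94}
pos 6: 78: miss, evict 91, frames {94,78}
At position 6, page 91 is evicted.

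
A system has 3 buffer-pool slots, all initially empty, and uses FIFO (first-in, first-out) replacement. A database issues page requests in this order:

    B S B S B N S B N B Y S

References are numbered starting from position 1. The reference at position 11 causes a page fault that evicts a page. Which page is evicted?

B

pos 1: B → miss, frames {B}
pos 2: S → miss, frames {B,S}
pos 3: B → hit
pos 4: S → hit
pos 5: B → hit
pos 6: N → miss, frames {B,S,N}
pos 7: S → hit
pos 8: B → hit
pos 9: N → hit
pos 10: B → hit
pos 11: Y → miss, evict B, frames {S,N,Y}
At position 11, page B is evicted.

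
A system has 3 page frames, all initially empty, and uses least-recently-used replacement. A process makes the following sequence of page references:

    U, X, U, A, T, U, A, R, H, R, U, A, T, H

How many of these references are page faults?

10

U: fault, frames (U)
X: fault, frames (U X)
U: hit
A: fault, frames (X U A)
T: fault, evict X, frames (U A T)
U: hit
A: hit
R: fault, evict T, frames (U A R)
H: fault, evict U, frames (A R H)
R: hit
U: fault, evict A, frames (H R U)
A: fault, evict H, frames (R U A)
T: fault, evict R, frames (U A T)
H: fault, evict U, frames (A T H)
Page faults: 10.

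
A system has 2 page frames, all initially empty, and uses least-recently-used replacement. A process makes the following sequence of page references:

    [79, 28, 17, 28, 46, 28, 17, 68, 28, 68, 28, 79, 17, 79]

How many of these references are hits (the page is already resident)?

5

79: miss, frames [79]
28: miss, frames [79, 28]
17: miss, evict 79, frames [28, 17]
28: hit
46: miss, evict 17, frames [28, 46]
28: hit
17: miss, evict 46, frames [28, 17]
68: miss, evict 28, frames [17, 68]
28: miss, evict 17, frames [68, 28]
68: hit
28: hit
79: miss, evict 68, frames [28, 79]
17: miss, evict 28, frames [79, 17]
79: hit
Hits: 5.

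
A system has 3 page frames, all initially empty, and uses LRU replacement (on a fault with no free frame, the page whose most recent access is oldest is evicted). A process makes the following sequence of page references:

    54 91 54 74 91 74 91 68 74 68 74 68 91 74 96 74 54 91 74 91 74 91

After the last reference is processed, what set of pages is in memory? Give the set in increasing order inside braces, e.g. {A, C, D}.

{54, 74, 91}

54 → fault, frames [54]
91 → fault, frames [54, 91]
54 → hit
74 → fault, frames [91, 54, 74]
91 → hit
74 → hit
91 → hit
68 → fault, evict 54, frames [74, 91, 68]
74 → hit
68 → hit
74 → hit
68 → hit
91 → hit
74 → hit
96 → fault, evict 68, frames [91, 74, 96]
74 → hit
54 → fault, evict 91, frames [96, 74, 54]
91 → fault, evict 96, frames [74, 54, 91]
74 → hit
91 → hit
74 → hit
91 → hit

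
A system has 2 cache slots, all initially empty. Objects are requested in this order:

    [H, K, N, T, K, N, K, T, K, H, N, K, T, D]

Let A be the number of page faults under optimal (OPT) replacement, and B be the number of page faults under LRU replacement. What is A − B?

-2

Under OPT: F F F F . F . F . F F . F F → 10 faults.
Under LRU: F F F F F F . F . F F F F F → 12 faults.
A − B = 10 − 12 = -2.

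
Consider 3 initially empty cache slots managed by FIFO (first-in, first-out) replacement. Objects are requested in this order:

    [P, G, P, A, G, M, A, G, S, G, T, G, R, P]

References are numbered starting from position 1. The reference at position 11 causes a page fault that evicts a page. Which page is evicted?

M

pos 1: P -> fault, frames {P}
pos 2: G -> fault, frames {P,G}
pos 3: P -> hit
pos 4: A -> fault, frames {P,G,A}
pos 5: G -> hit
pos 6: M -> fault, evict P, frames {G,A,M}
pos 7: A -> hit
pos 8: G -> hit
pos 9: S -> fault, evict G, frames {A,M,S}
pos 10: G -> fault, evict A, frames {M,S,G}
pos 11: T -> fault, evict M, frames {S,G,T}
At position 11, page M is evicted.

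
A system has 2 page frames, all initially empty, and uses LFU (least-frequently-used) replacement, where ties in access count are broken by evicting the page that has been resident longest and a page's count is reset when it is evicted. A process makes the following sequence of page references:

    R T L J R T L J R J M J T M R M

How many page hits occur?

R: miss, frames {R}
T: miss, frames {R,T}
L: miss, evict R, frames {T,L}
J: miss, evict T, frames {L,J}
R: miss, evict L, frames {J,R}
T: miss, evict J, frames {R,T}
L: miss, evict R, frames {T,L}
J: miss, evict T, frames {L,J}
R: miss, evict L, frames {J,R}
J: hit
M: miss, evict R, frames {J,M}
J: hit
T: miss, evict M, frames {J,T}
M: miss, evict T, frames {J,M}
R: miss, evict M, frames {J,R}
M: miss, evict R, frames {J,M}
Hits: 2.

2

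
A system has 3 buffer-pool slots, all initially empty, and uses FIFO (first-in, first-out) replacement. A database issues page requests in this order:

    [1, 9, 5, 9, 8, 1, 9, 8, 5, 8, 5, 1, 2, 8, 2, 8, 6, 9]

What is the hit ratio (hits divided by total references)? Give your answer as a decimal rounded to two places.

0.33

1 -> fault, frames {1}
9 -> fault, frames {1,9}
5 -> fault, frames {1,9,5}
9 -> hit
8 -> fault, evict 1, frames {9,5,8}
1 -> fault, evict 9, frames {5,8,1}
9 -> fault, evict 5, frames {8,1,9}
8 -> hit
5 -> fault, evict 8, frames {1,9,5}
8 -> fault, evict 1, frames {9,5,8}
5 -> hit
1 -> fault, evict 9, frames {5,8,1}
2 -> fault, evict 5, frames {8,1,2}
8 -> hit
2 -> hit
8 -> hit
6 -> fault, evict 8, frames {1,2,6}
9 -> fault, evict 1, frames {2,6,9}
Hits: 6 of 18 references → 6/18 = 0.3333.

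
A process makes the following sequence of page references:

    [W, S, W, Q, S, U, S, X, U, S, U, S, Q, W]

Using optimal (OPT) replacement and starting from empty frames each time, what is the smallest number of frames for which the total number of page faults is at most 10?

f=1: 14 faults
f=2: 8 faults
f=3: 7 faults
f=4: 6 faults
f=5: 5 faults
Smallest f with faults ≤ 10 is 2.

2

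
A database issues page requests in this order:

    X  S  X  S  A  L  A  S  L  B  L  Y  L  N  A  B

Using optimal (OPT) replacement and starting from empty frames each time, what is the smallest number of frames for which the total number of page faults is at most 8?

f=1: 16 faults
f=2: 10 faults
f=3: 8 faults
f=4: 7 faults
f=5: 7 faults
f=6: 7 faults
f=7: 7 faults
Smallest f with faults ≤ 8 is 3.

3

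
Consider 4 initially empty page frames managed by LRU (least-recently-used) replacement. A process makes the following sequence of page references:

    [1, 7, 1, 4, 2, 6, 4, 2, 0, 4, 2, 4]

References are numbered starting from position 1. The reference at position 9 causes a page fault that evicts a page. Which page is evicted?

1

pos 1: 1 → fault, frames (1)
pos 2: 7 → fault, frames (1 7)
pos 3: 1 → hit
pos 4: 4 → fault, frames (7 1 4)
pos 5: 2 → fault, frames (7 1 4 2)
pos 6: 6 → fault, evict 7, frames (1 4 2 6)
pos 7: 4 → hit
pos 8: 2 → hit
pos 9: 0 → fault, evict 1, frames (6 4 2 0)
At position 9, page 1 is evicted.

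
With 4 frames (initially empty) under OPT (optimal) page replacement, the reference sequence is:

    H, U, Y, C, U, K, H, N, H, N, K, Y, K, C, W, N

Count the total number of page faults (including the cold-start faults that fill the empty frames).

H -> fault, frames (H)
U -> fault, frames (H U)
Y -> fault, frames (H U Y)
C -> fault, frames (H U Y C)
U -> hit
K -> fault, evict U, frames (H Y C K)
H -> hit
N -> fault, evict C, frames (H Y K N)
H -> hit
N -> hit
K -> hit
Y -> hit
K -> hit
C -> fault, evict K, frames (H Y N C)
W -> fault, evict C, frames (H Y N W)
N -> hit
Page faults: 8.

8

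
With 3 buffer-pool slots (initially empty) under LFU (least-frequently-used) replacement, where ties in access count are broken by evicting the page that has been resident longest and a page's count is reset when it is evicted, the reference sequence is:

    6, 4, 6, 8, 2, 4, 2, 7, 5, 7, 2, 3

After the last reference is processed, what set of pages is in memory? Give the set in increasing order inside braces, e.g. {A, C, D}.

{2, 3, 6}

6: fault, frames [6]
4: fault, frames [6, 4]
6: hit
8: fault, frames [6, 4, 8]
2: fault, evict 4, frames [6, 8, 2]
4: fault, evict 8, frames [6, 2, 4]
2: hit
7: fault, evict 4, frames [6, 2, 7]
5: fault, evict 7, frames [6, 2, 5]
7: fault, evict 5, frames [6, 2, 7]
2: hit
3: fault, evict 7, frames [6, 2, 3]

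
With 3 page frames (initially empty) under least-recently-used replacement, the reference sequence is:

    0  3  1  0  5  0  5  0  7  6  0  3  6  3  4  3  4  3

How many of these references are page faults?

0: fault, frames (0)
3: fault, frames (0 3)
1: fault, frames (0 3 1)
0: hit
5: fault, evict 3, frames (1 0 5)
0: hit
5: hit
0: hit
7: fault, evict 1, frames (5 0 7)
6: fault, evict 5, frames (0 7 6)
0: hit
3: fault, evict 7, frames (6 0 3)
6: hit
3: hit
4: fault, evict 0, frames (6 3 4)
3: hit
4: hit
3: hit
Page faults: 8.

8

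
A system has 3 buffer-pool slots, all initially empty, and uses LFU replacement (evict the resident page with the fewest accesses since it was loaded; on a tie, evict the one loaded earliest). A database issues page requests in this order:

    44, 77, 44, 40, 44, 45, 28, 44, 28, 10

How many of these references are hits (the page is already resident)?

44 -> fault, frames (44)
77 -> fault, frames (44 77)
44 -> hit
40 -> fault, frames (44 77 40)
44 -> hit
45 -> fault, evict 77, frames (44 40 45)
28 -> fault, evict 40, frames (44 45 28)
44 -> hit
28 -> hit
10 -> fault, evict 45, frames (44 28 10)
Hits: 4.

4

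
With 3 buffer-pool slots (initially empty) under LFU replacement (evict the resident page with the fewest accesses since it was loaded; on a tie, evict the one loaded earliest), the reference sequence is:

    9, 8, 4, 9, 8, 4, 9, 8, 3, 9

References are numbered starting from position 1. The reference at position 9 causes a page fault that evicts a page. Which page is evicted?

4

pos 1: 9 -> miss, frames [9]
pos 2: 8 -> miss, frames [9, 8]
pos 3: 4 -> miss, frames [9, 8, 4]
pos 4: 9 -> hit
pos 5: 8 -> hit
pos 6: 4 -> hit
pos 7: 9 -> hit
pos 8: 8 -> hit
pos 9: 3 -> miss, evict 4, frames [9, 8, 3]
At position 9, page 4 is evicted.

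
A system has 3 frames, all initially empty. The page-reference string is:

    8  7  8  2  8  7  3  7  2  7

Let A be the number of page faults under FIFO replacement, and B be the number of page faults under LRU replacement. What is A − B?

-1

Under FIFO: F F . F . . F . . . → 4 faults.
Under LRU: F F . F . . F . F . → 5 faults.
A − B = 4 − 5 = -1.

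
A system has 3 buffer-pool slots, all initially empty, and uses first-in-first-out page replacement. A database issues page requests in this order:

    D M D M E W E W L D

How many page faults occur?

6

D → fault, frames {D}
M → fault, frames {D,M}
D → hit
M → hit
E → fault, frames {D,M,E}
W → fault, evict D, frames {M,E,W}
E → hit
W → hit
L → fault, evict M, frames {E,W,L}
D → fault, evict E, frames {W,L,D}
Page faults: 6.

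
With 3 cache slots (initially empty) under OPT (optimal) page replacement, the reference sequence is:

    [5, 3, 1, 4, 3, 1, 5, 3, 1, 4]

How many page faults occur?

6

5: miss, frames [5]
3: miss, frames [5, 3]
1: miss, frames [5, 3, 1]
4: miss, evict 5, frames [3, 1, 4]
3: hit
1: hit
5: miss, evict 4, frames [3, 1, 5]
3: hit
1: hit
4: miss, evict 5, frames [3, 1, 4]
Page faults: 6.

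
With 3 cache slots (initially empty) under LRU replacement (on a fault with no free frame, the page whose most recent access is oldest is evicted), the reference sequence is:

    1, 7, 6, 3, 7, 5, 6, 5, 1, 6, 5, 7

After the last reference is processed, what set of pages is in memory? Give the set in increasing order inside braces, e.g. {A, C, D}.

1 -> fault, frames {1}
7 -> fault, frames {1,7}
6 -> fault, frames {1,7,6}
3 -> fault, evict 1, frames {7,6,3}
7 -> hit
5 -> fault, evict 6, frames {3,7,5}
6 -> fault, evict 3, frames {7,5,6}
5 -> hit
1 -> fault, evict 7, frames {6,5,1}
6 -> hit
5 -> hit
7 -> fault, evict 1, frames {6,5,7}

{5, 6, 7}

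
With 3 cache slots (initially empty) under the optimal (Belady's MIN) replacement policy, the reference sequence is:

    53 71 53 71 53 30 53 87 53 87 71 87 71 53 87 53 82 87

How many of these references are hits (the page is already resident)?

53: fault, frames (53)
71: fault, frames (53 71)
53: hit
71: hit
53: hit
30: fault, frames (53 71 30)
53: hit
87: fault, evict 30, frames (53 71 87)
53: hit
87: hit
71: hit
87: hit
71: hit
53: hit
87: hit
53: hit
82: fault, evict 71, frames (53 87 82)
87: hit
Hits: 13.

13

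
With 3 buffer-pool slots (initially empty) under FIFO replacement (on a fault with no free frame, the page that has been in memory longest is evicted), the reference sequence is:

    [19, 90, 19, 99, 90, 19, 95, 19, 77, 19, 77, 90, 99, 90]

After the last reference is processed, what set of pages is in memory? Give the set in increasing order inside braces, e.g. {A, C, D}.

19 → fault, frames {19}
90 → fault, frames {19,90}
19 → hit
99 → fault, frames {19,90,99}
90 → hit
19 → hit
95 → fault, evict 19, frames {90,99,95}
19 → fault, evict 90, frames {99,95,19}
77 → fault, evict 99, frames {95,19,77}
19 → hit
77 → hit
90 → fault, evict 95, frames {19,77,90}
99 → fault, evict 19, frames {77,90,99}
90 → hit

{77, 90, 99}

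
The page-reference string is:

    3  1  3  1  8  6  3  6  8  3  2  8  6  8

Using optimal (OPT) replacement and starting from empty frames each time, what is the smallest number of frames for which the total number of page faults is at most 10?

2

f=1: 14 faults
f=2: 7 faults
f=3: 5 faults
f=4: 5 faults
f=5: 5 faults
Smallest f with faults ≤ 10 is 2.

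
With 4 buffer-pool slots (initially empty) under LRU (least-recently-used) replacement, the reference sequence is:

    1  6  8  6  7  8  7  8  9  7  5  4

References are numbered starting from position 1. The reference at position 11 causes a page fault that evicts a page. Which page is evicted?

6

pos 1: 1 -> miss, frames {1}
pos 2: 6 -> miss, frames {1,6}
pos 3: 8 -> miss, frames {1,6,8}
pos 4: 6 -> hit
pos 5: 7 -> miss, frames {1,8,6,7}
pos 6: 8 -> hit
pos 7: 7 -> hit
pos 8: 8 -> hit
pos 9: 9 -> miss, evict 1, frames {6,7,8,9}
pos 10: 7 -> hit
pos 11: 5 -> miss, evict 6, frames {8,9,7,5}
At position 11, page 6 is evicted.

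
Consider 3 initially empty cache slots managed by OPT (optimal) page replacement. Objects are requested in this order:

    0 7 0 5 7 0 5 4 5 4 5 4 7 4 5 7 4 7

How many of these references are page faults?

4

0 → miss, frames (0)
7 → miss, frames (0 7)
0 → hit
5 → miss, frames (0 7 5)
7 → hit
0 → hit
5 → hit
4 → miss, evict 0, frames (7 5 4)
5 → hit
4 → hit
5 → hit
4 → hit
7 → hit
4 → hit
5 → hit
7 → hit
4 → hit
7 → hit
Page faults: 4.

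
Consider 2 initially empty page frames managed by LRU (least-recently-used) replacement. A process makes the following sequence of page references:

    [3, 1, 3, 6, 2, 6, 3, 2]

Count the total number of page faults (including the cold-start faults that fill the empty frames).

6

3: miss, frames {3}
1: miss, frames {3,1}
3: hit
6: miss, evict 1, frames {3,6}
2: miss, evict 3, frames {6,2}
6: hit
3: miss, evict 2, frames {6,3}
2: miss, evict 6, frames {3,2}
Page faults: 6.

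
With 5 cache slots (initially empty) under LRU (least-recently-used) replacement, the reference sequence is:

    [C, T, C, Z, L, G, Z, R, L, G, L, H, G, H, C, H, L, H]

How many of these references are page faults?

8

C -> miss, frames {C}
T -> miss, frames {C,T}
C -> hit
Z -> miss, frames {T,C,Z}
L -> miss, frames {T,C,Z,L}
G -> miss, frames {T,C,Z,L,G}
Z -> hit
R -> miss, evict T, frames {C,L,G,Z,R}
L -> hit
G -> hit
L -> hit
H -> miss, evict C, frames {Z,R,G,L,H}
G -> hit
H -> hit
C -> miss, evict Z, frames {R,L,G,H,C}
H -> hit
L -> hit
H -> hit
Page faults: 8.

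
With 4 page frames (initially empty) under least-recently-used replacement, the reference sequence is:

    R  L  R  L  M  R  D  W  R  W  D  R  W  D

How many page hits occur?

R → miss, frames [R]
L → miss, frames [R, L]
R → hit
L → hit
M → miss, frames [R, L, M]
R → hit
D → miss, frames [L, M, R, D]
W → miss, evict L, frames [M, R, D, W]
R → hit
W → hit
D → hit
R → hit
W → hit
D → hit
Hits: 9.

9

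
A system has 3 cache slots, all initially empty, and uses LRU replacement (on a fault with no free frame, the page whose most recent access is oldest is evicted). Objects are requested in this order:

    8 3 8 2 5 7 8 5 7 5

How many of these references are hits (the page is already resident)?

8 → fault, frames {8}
3 → fault, frames {8,3}
8 → hit
2 → fault, frames {3,8,2}
5 → fault, evict 3, frames {8,2,5}
7 → fault, evict 8, frames {2,5,7}
8 → fault, evict 2, frames {5,7,8}
5 → hit
7 → hit
5 → hit
Hits: 4.

4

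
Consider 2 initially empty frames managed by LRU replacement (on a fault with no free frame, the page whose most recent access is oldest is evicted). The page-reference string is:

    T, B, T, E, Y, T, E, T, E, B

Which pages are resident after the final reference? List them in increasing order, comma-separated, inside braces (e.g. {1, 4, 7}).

T → fault, frames (T)
B → fault, frames (T B)
T → hit
E → fault, evict B, frames (T E)
Y → fault, evict T, frames (E Y)
T → fault, evict E, frames (Y T)
E → fault, evict Y, frames (T E)
T → hit
E → hit
B → fault, evict T, frames (E B)

{B, E}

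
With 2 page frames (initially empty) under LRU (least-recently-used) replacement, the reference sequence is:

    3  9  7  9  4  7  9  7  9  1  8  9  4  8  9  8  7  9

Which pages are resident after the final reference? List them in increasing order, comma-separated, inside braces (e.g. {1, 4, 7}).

{7, 9}

3 → miss, frames [3]
9 → miss, frames [3, 9]
7 → miss, evict 3, frames [9, 7]
9 → hit
4 → miss, evict 7, frames [9, 4]
7 → miss, evict 9, frames [4, 7]
9 → miss, evict 4, frames [7, 9]
7 → hit
9 → hit
1 → miss, evict 7, frames [9, 1]
8 → miss, evict 9, frames [1, 8]
9 → miss, evict 1, frames [8, 9]
4 → miss, evict 8, frames [9, 4]
8 → miss, evict 9, frames [4, 8]
9 → miss, evict 4, frames [8, 9]
8 → hit
7 → miss, evict 9, frames [8, 7]
9 → miss, evict 8, frames [7, 9]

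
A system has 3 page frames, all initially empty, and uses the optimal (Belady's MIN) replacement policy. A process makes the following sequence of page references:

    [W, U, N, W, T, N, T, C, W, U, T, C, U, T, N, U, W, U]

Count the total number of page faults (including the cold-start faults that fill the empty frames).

8

W: miss, frames (W)
U: miss, frames (W U)
N: miss, frames (W U N)
W: hit
T: miss, evict U, frames (W N T)
N: hit
T: hit
C: miss, evict N, frames (W T C)
W: hit
U: miss, evict W, frames (T C U)
T: hit
C: hit
U: hit
T: hit
N: miss, evict C, frames (T U N)
U: hit
W: miss, evict N, frames (T U W)
U: hit
Page faults: 8.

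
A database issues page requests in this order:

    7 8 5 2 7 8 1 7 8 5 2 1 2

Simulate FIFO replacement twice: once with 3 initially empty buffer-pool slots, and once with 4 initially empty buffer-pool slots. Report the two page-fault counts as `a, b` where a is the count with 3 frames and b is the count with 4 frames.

9, 10

3 frames: F F F F F F F . . F F . . → 9 faults.
4 frames: F F F F . . F F F F F F . → 10 faults.
10 > 9: adding a frame increased faults — Belady's anomaly.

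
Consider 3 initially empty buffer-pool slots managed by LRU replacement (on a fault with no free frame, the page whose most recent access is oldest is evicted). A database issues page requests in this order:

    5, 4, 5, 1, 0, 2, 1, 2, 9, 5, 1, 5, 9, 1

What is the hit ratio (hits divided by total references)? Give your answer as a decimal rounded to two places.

0.43

5: miss, frames (5)
4: miss, frames (5 4)
5: hit
1: miss, frames (4 5 1)
0: miss, evict 4, frames (5 1 0)
2: miss, evict 5, frames (1 0 2)
1: hit
2: hit
9: miss, evict 0, frames (1 2 9)
5: miss, evict 1, frames (2 9 5)
1: miss, evict 2, frames (9 5 1)
5: hit
9: hit
1: hit
Hits: 6 of 14 references → 6/14 = 0.4286.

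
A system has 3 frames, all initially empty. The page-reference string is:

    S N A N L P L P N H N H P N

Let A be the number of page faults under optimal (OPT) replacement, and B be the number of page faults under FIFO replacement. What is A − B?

Under OPT: F F F . F F . . . F . . . . → 6 faults.
Under FIFO: F F F . F F . . F F . . . . → 7 faults.
A − B = 6 − 7 = -1.

-1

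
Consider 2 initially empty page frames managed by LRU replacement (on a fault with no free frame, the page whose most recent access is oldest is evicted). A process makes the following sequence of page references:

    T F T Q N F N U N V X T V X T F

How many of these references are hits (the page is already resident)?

T → miss, frames {T}
F → miss, frames {T,F}
T → hit
Q → miss, evict F, frames {T,Q}
N → miss, evict T, frames {Q,N}
F → miss, evict Q, frames {N,F}
N → hit
U → miss, evict F, frames {N,U}
N → hit
V → miss, evict U, frames {N,V}
X → miss, evict N, frames {V,X}
T → miss, evict V, frames {X,T}
V → miss, evict X, frames {T,V}
X → miss, evict T, frames {V,X}
T → miss, evict V, frames {X,T}
F → miss, evict X, frames {T,F}
Hits: 3.

3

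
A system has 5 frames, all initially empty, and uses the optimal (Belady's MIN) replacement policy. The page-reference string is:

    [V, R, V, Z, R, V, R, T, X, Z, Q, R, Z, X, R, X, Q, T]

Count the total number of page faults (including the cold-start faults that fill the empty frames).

6

V -> miss, frames {V}
R -> miss, frames {V,R}
V -> hit
Z -> miss, frames {V,R,Z}
R -> hit
V -> hit
R -> hit
T -> miss, frames {V,R,Z,T}
X -> miss, frames {V,R,Z,T,X}
Z -> hit
Q -> miss, evict V, frames {R,Z,T,X,Q}
R -> hit
Z -> hit
X -> hit
R -> hit
X -> hit
Q -> hit
T -> hit
Page faults: 6.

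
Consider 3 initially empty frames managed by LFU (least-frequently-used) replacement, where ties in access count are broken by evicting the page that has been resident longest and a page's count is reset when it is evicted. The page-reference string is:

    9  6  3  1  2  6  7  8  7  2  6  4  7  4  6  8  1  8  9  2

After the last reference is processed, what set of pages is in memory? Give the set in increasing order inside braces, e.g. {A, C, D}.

{2, 4, 7}

9 → miss, frames {9}
6 → miss, frames {9,6}
3 → miss, frames {9,6,3}
1 → miss, evict 9, frames {6,3,1}
2 → miss, evict 6, frames {3,1,2}
6 → miss, evict 3, frames {1,2,6}
7 → miss, evict 1, frames {2,6,7}
8 → miss, evict 2, frames {6,7,8}
7 → hit
2 → miss, evict 6, frames {7,8,2}
6 → miss, evict 8, frames {7,2,6}
4 → miss, evict 2, frames {7,6,4}
7 → hit
4 → hit
6 → hit
8 → miss, evict 6, frames {7,4,8}
1 → miss, evict 8, frames {7,4,1}
8 → miss, evict 1, frames {7,4,8}
9 → miss, evict 8, frames {7,4,9}
2 → miss, evict 9, frames {7,4,2}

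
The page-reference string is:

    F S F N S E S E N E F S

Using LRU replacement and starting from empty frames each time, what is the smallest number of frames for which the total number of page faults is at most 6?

f=1: 12 faults
f=2: 8 faults
f=3: 6 faults
f=4: 4 faults
Smallest f with faults ≤ 6 is 3.

3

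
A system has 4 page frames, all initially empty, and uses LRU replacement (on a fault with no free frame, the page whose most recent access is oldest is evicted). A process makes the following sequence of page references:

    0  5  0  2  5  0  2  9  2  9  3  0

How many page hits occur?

7

0 -> fault, frames [0]
5 -> fault, frames [0, 5]
0 -> hit
2 -> fault, frames [5, 0, 2]
5 -> hit
0 -> hit
2 -> hit
9 -> fault, frames [5, 0, 2, 9]
2 -> hit
9 -> hit
3 -> fault, evict 5, frames [0, 2, 9, 3]
0 -> hit
Hits: 7.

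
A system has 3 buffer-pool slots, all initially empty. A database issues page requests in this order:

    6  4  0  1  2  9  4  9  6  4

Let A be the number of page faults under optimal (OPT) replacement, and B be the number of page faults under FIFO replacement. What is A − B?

Under OPT: F F F F F F . . . . → 6 faults.
Under FIFO: F F F F F F F . F . → 8 faults.
A − B = 6 − 8 = -2.

-2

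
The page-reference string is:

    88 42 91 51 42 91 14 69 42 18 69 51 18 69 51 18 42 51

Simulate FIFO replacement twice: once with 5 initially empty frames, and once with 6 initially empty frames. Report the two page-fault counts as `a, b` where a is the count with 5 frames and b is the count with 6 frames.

8, 7

5 frames: F F F F . . F F . F . . . . . . F . → 8 faults.
6 frames: F F F F . . F F . F . . . . . . . . → 7 faults.
7 < 8: adding a frame reduced faults, as is typical.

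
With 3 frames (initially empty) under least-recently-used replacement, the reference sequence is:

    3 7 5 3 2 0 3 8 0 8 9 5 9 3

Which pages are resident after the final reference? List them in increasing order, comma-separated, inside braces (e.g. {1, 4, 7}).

3 -> miss, frames {3}
7 -> miss, frames {3,7}
5 -> miss, frames {3,7,5}
3 -> hit
2 -> miss, evict 7, frames {5,3,2}
0 -> miss, evict 5, frames {3,2,0}
3 -> hit
8 -> miss, evict 2, frames {0,3,8}
0 -> hit
8 -> hit
9 -> miss, evict 3, frames {0,8,9}
5 -> miss, evict 0, frames {8,9,5}
9 -> hit
3 -> miss, evict 8, frames {5,9,3}

{3, 5, 9}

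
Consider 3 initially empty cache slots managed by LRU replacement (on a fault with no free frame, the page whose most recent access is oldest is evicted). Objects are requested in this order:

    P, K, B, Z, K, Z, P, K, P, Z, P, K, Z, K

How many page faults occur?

5

P → miss, frames [P]
K → miss, frames [P, K]
B → miss, frames [P, K, B]
Z → miss, evict P, frames [K, B, Z]
K → hit
Z → hit
P → miss, evict B, frames [K, Z, P]
K → hit
P → hit
Z → hit
P → hit
K → hit
Z → hit
K → hit
Page faults: 5.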